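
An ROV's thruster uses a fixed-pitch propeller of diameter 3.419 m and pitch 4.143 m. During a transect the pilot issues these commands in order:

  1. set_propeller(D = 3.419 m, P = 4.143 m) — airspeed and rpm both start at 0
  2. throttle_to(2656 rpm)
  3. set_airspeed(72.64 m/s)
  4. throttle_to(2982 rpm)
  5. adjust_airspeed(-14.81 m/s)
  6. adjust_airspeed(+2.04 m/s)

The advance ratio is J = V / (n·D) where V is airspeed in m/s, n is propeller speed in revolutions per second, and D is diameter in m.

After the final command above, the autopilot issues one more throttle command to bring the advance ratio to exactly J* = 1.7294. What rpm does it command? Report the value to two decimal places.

rpm = 607.53

set_propeller: D = 3.419 m, P = 4.143 m (p = P/D = 1.211758); state ← (V=0, rpm=0)
throttle_to(2656): rpm ← 2656
set_airspeed(72.64): V ← 72.64 m/s
throttle_to(2982): rpm ← 2982
adjust_airspeed(-14.81): V ← 72.64 -14.81 = 57.83 m/s
adjust_airspeed(+2.04): V ← 57.83 +2.04 = 59.87 m/s
final state: V = 59.87 m/s, rpm = 2982 → n = rpm/60 = 49.700000 rev/s
target J* = 1.7294; solve J* = V/(n·D) for n: n = V/(J*·D) = 59.87/(1.7294 × 3.419) = 10.125459 rev/s
rpm = 60·n = 607.527517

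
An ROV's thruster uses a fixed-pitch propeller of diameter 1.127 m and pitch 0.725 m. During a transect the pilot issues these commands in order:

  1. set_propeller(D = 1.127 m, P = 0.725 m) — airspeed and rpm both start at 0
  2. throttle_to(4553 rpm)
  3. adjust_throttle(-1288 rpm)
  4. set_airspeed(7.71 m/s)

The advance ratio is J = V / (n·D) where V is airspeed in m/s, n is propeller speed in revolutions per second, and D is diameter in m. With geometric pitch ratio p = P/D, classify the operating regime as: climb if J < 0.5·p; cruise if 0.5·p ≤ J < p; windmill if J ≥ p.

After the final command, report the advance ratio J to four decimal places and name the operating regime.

J = 0.1257, regime = climb

set_propeller: D = 1.127 m, P = 0.725 m (p = P/D = 0.643301); state ← (V=0, rpm=0)
throttle_to(4553): rpm ← 4553
adjust_throttle(-1288): rpm ← 4553 -1288 = 3265
set_airspeed(7.71): V ← 7.71 m/s
final state: V = 7.71 m/s, rpm = 3265 → n = rpm/60 = 54.416667 rev/s
J = V / (n·D) = 7.71 / (54.416667 × 1.127) = 0.125718
regime bands: climb J<0.3217 | cruise [0.3217, 0.6433) | windmill J≥0.6433
J = 0.1257 → climb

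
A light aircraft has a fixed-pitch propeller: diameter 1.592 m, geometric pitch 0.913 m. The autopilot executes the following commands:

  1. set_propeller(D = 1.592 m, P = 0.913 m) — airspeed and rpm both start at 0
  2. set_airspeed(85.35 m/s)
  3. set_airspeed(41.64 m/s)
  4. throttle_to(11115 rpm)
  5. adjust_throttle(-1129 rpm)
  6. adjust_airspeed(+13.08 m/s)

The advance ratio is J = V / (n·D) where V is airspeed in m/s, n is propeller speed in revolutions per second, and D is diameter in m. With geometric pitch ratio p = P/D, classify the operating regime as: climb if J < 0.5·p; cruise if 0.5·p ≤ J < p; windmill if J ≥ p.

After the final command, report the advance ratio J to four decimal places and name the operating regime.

J = 0.2065, regime = climb

set_propeller: D = 1.592 m, P = 0.913 m (p = P/D = 0.573492); state ← (V=0, rpm=0)
set_airspeed(85.35): V ← 85.35 m/s
set_airspeed(41.64): V ← 41.64 m/s
throttle_to(11115): rpm ← 11115
adjust_throttle(-1129): rpm ← 11115 -1129 = 9986
adjust_airspeed(+13.08): V ← 41.64 +13.08 = 54.72 m/s
final state: V = 54.72 m/s, rpm = 9986 → n = rpm/60 = 166.433333 rev/s
J = V / (n·D) = 54.72 / (166.433333 × 1.592) = 0.206520
regime bands: climb J<0.2867 | cruise [0.2867, 0.5735) | windmill J≥0.5735
J = 0.2065 → climb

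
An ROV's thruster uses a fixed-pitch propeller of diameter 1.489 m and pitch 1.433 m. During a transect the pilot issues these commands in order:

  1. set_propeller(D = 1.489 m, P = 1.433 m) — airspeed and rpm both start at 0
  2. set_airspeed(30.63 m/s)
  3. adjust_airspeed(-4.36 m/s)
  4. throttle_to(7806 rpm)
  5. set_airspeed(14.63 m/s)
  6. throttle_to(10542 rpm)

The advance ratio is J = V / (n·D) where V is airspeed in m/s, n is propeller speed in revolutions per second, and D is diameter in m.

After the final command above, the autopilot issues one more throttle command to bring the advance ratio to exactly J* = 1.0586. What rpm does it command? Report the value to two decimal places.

set_propeller: D = 1.489 m, P = 1.433 m (p = P/D = 0.962391); state ← (V=0, rpm=0)
set_airspeed(30.63): V ← 30.63 m/s
adjust_airspeed(-4.36): V ← 30.63 -4.36 = 26.27 m/s
throttle_to(7806): rpm ← 7806
set_airspeed(14.63): V ← 14.63 m/s
throttle_to(10542): rpm ← 10542
final state: V = 14.63 m/s, rpm = 10542 → n = rpm/60 = 175.700000 rev/s
target J* = 1.0586; solve J* = V/(n·D) for n: n = V/(J*·D) = 14.63/(1.0586 × 1.489) = 9.281491 rev/s
rpm = 60·n = 556.889448

rpm = 556.89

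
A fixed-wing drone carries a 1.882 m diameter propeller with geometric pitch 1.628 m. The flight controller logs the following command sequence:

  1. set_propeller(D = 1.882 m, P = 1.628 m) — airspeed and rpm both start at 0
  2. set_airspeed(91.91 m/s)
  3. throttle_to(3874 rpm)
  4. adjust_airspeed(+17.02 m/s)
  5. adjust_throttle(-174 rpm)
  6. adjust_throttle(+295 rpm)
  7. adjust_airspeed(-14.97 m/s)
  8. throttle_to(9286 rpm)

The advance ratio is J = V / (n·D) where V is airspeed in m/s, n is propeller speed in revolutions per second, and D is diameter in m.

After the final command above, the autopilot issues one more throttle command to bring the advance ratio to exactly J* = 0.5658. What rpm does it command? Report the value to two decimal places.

set_propeller: D = 1.882 m, P = 1.628 m (p = P/D = 0.865037); state ← (V=0, rpm=0)
set_airspeed(91.91): V ← 91.91 m/s
throttle_to(3874): rpm ← 3874
adjust_airspeed(+17.02): V ← 91.91 +17.02 = 108.93 m/s
adjust_throttle(-174): rpm ← 3874 -174 = 3700
adjust_throttle(+295): rpm ← 3700 +295 = 3995
adjust_airspeed(-14.97): V ← 108.93 -14.97 = 93.96 m/s
throttle_to(9286): rpm ← 9286
final state: V = 93.96 m/s, rpm = 9286 → n = rpm/60 = 154.766667 rev/s
target J* = 0.5658; solve J* = V/(n·D) for n: n = V/(J*·D) = 93.96/(0.5658 × 1.882) = 88.238973 rev/s
rpm = 60·n = 5294.338394

rpm = 5294.34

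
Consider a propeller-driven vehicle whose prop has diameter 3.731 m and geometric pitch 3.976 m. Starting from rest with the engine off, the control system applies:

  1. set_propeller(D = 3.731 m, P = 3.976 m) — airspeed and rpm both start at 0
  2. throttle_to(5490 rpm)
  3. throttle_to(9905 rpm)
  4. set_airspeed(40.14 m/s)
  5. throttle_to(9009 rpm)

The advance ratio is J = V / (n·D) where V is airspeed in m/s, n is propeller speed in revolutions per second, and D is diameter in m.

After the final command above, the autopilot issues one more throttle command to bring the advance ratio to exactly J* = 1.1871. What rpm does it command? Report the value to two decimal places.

rpm = 543.77

set_propeller: D = 3.731 m, P = 3.976 m (p = P/D = 1.065666); state ← (V=0, rpm=0)
throttle_to(5490): rpm ← 5490
throttle_to(9905): rpm ← 9905
set_airspeed(40.14): V ← 40.14 m/s
throttle_to(9009): rpm ← 9009
final state: V = 40.14 m/s, rpm = 9009 → n = rpm/60 = 150.150000 rev/s
target J* = 1.1871; solve J* = V/(n·D) for n: n = V/(J*·D) = 40.14/(1.1871 × 3.731) = 9.062850 rev/s
rpm = 60·n = 543.771028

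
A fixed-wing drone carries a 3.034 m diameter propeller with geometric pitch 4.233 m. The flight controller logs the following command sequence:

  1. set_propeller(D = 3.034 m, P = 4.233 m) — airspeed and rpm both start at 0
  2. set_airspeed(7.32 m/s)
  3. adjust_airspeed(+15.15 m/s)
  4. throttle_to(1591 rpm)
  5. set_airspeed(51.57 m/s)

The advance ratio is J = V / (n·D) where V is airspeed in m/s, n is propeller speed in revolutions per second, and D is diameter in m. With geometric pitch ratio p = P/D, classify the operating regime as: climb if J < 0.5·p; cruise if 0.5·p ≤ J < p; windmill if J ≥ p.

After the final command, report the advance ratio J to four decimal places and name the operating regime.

J = 0.6410, regime = climb

set_propeller: D = 3.034 m, P = 4.233 m (p = P/D = 1.395188); state ← (V=0, rpm=0)
set_airspeed(7.32): V ← 7.32 m/s
adjust_airspeed(+15.15): V ← 7.32 +15.15 = 22.47 m/s
throttle_to(1591): rpm ← 1591
set_airspeed(51.57): V ← 51.57 m/s
final state: V = 51.57 m/s, rpm = 1591 → n = rpm/60 = 26.516667 rev/s
J = V / (n·D) = 51.57 / (26.516667 × 3.034) = 0.641007
regime bands: climb J<0.6976 | cruise [0.6976, 1.3952) | windmill J≥1.3952
J = 0.6410 → climb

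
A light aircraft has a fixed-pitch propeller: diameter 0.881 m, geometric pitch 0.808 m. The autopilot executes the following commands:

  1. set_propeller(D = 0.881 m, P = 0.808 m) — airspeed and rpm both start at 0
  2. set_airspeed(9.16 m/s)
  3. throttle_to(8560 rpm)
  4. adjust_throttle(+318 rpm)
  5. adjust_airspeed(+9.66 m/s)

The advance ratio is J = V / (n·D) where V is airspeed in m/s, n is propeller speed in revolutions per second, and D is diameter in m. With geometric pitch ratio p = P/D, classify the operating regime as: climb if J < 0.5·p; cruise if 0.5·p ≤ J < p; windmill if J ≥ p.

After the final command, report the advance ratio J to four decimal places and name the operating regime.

set_propeller: D = 0.881 m, P = 0.808 m (p = P/D = 0.917140); state ← (V=0, rpm=0)
set_airspeed(9.16): V ← 9.16 m/s
throttle_to(8560): rpm ← 8560
adjust_throttle(+318): rpm ← 8560 +318 = 8878
adjust_airspeed(+9.66): V ← 9.16 +9.66 = 18.82 m/s
final state: V = 18.82 m/s, rpm = 8878 → n = rpm/60 = 147.966667 rev/s
J = V / (n·D) = 18.82 / (147.966667 × 0.881) = 0.144371
regime bands: climb J<0.4586 | cruise [0.4586, 0.9171) | windmill J≥0.9171
J = 0.1444 → climb

J = 0.1444, regime = climb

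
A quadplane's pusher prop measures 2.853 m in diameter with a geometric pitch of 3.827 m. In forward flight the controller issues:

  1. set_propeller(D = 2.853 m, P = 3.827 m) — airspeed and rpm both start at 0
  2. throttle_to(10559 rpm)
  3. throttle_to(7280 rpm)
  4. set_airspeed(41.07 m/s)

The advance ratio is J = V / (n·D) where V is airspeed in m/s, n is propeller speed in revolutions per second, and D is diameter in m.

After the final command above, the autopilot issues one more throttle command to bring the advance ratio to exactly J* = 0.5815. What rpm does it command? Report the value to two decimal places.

rpm = 1485.34

set_propeller: D = 2.853 m, P = 3.827 m (p = P/D = 1.341395); state ← (V=0, rpm=0)
throttle_to(10559): rpm ← 10559
throttle_to(7280): rpm ← 7280
set_airspeed(41.07): V ← 41.07 m/s
final state: V = 41.07 m/s, rpm = 7280 → n = rpm/60 = 121.333333 rev/s
target J* = 0.5815; solve J* = V/(n·D) for n: n = V/(J*·D) = 41.07/(0.5815 × 2.853) = 24.755586 rev/s
rpm = 60·n = 1485.335163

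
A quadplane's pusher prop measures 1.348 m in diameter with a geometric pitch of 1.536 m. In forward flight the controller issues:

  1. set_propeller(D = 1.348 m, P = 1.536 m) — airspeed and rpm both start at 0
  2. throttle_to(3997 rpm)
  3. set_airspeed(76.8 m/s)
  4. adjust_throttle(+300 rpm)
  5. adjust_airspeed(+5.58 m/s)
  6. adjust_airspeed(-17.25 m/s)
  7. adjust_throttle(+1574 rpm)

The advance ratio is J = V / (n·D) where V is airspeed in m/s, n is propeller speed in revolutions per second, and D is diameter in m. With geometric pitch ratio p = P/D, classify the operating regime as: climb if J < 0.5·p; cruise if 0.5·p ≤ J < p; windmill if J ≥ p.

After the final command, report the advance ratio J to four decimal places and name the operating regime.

J = 0.4938, regime = climb

set_propeller: D = 1.348 m, P = 1.536 m (p = P/D = 1.139466); state ← (V=0, rpm=0)
throttle_to(3997): rpm ← 3997
set_airspeed(76.8): V ← 76.8 m/s
adjust_throttle(+300): rpm ← 3997 +300 = 4297
adjust_airspeed(+5.58): V ← 76.8 +5.58 = 82.38 m/s
adjust_airspeed(-17.25): V ← 82.38 -17.25 = 65.13 m/s
adjust_throttle(+1574): rpm ← 4297 +1574 = 5871
final state: V = 65.13 m/s, rpm = 5871 → n = rpm/60 = 97.850000 rev/s
J = V / (n·D) = 65.13 / (97.850000 × 1.348) = 0.493776
regime bands: climb J<0.5697 | cruise [0.5697, 1.1395) | windmill J≥1.1395
J = 0.4938 → climb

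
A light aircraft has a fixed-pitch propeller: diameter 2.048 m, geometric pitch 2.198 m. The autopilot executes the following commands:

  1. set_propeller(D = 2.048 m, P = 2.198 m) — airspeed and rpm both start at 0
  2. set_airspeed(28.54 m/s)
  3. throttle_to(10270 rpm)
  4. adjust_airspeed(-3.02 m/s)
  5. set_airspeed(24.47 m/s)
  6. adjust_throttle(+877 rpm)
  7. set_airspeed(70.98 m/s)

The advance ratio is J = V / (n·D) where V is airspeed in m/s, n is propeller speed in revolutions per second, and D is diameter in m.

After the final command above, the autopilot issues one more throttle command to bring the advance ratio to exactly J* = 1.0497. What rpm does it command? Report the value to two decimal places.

rpm = 1981.03

set_propeller: D = 2.048 m, P = 2.198 m (p = P/D = 1.073242); state ← (V=0, rpm=0)
set_airspeed(28.54): V ← 28.54 m/s
throttle_to(10270): rpm ← 10270
adjust_airspeed(-3.02): V ← 28.54 -3.02 = 25.52 m/s
set_airspeed(24.47): V ← 24.47 m/s
adjust_throttle(+877): rpm ← 10270 +877 = 11147
set_airspeed(70.98): V ← 70.98 m/s
final state: V = 70.98 m/s, rpm = 11147 → n = rpm/60 = 185.783333 rev/s
target J* = 1.0497; solve J* = V/(n·D) for n: n = V/(J*·D) = 70.98/(1.0497 × 2.048) = 33.017246 rev/s
rpm = 60·n = 1981.034760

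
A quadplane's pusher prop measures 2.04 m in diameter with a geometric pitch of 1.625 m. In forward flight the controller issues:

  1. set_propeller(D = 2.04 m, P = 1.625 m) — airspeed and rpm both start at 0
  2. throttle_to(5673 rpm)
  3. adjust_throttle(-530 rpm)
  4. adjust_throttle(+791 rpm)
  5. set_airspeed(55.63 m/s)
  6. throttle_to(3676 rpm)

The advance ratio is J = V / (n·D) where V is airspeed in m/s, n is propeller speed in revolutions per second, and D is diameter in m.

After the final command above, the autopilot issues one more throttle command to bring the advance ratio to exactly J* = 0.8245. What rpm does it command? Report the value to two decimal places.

set_propeller: D = 2.04 m, P = 1.625 m (p = P/D = 0.796569); state ← (V=0, rpm=0)
throttle_to(5673): rpm ← 5673
adjust_throttle(-530): rpm ← 5673 -530 = 5143
adjust_throttle(+791): rpm ← 5143 +791 = 5934
set_airspeed(55.63): V ← 55.63 m/s
throttle_to(3676): rpm ← 3676
final state: V = 55.63 m/s, rpm = 3676 → n = rpm/60 = 61.266667 rev/s
target J* = 0.8245; solve J* = V/(n·D) for n: n = V/(J*·D) = 55.63/(0.8245 × 2.04) = 33.074115 rev/s
rpm = 60·n = 1984.446902

rpm = 1984.45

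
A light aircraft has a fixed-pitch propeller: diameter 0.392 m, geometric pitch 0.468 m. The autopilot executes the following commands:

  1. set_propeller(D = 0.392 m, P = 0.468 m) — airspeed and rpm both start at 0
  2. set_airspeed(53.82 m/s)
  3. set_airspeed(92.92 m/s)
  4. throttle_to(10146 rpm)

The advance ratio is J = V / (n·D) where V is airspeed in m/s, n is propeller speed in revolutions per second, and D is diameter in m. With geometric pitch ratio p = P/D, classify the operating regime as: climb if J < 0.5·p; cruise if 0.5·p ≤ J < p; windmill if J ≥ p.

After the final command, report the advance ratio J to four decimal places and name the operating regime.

set_propeller: D = 0.392 m, P = 0.468 m (p = P/D = 1.193878); state ← (V=0, rpm=0)
set_airspeed(53.82): V ← 53.82 m/s
set_airspeed(92.92): V ← 92.92 m/s
throttle_to(10146): rpm ← 10146
final state: V = 92.92 m/s, rpm = 10146 → n = rpm/60 = 169.100000 rev/s
J = V / (n·D) = 92.92 / (169.100000 × 0.392) = 1.401779
regime bands: climb J<0.5969 | cruise [0.5969, 1.1939) | windmill J≥1.1939
J = 1.4018 → windmill

J = 1.4018, regime = windmill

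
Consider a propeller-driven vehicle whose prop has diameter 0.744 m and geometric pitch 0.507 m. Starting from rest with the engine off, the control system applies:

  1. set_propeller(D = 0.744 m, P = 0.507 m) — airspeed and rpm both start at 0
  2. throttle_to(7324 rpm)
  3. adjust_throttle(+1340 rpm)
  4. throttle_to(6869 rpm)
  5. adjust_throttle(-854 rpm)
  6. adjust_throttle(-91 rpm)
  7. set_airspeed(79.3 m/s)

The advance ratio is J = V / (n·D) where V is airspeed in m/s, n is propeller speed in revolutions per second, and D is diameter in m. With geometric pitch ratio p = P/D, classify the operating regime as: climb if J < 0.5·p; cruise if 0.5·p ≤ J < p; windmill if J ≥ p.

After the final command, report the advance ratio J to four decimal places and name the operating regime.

J = 1.0795, regime = windmill

set_propeller: D = 0.744 m, P = 0.507 m (p = P/D = 0.681452); state ← (V=0, rpm=0)
throttle_to(7324): rpm ← 7324
adjust_throttle(+1340): rpm ← 7324 +1340 = 8664
throttle_to(6869): rpm ← 6869
adjust_throttle(-854): rpm ← 6869 -854 = 6015
adjust_throttle(-91): rpm ← 6015 -91 = 5924
set_airspeed(79.3): V ← 79.3 m/s
final state: V = 79.3 m/s, rpm = 5924 → n = rpm/60 = 98.733333 rev/s
J = V / (n·D) = 79.3 / (98.733333 × 0.744) = 1.079534
regime bands: climb J<0.3407 | cruise [0.3407, 0.6815) | windmill J≥0.6815
J = 1.0795 → windmill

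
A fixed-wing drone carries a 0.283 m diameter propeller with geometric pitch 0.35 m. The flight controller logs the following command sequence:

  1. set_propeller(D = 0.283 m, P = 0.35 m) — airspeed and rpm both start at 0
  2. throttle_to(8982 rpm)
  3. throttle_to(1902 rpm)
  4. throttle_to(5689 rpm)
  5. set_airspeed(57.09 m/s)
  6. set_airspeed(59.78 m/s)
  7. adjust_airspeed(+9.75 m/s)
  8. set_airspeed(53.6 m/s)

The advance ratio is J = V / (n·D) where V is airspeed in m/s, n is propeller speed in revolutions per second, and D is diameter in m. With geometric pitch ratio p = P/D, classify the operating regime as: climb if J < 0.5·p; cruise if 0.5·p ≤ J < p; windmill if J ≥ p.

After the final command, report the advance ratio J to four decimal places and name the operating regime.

set_propeller: D = 0.283 m, P = 0.35 m (p = P/D = 1.236749); state ← (V=0, rpm=0)
throttle_to(8982): rpm ← 8982
throttle_to(1902): rpm ← 1902
throttle_to(5689): rpm ← 5689
set_airspeed(57.09): V ← 57.09 m/s
set_airspeed(59.78): V ← 59.78 m/s
adjust_airspeed(+9.75): V ← 59.78 +9.75 = 69.53 m/s
set_airspeed(53.6): V ← 53.6 m/s
final state: V = 53.6 m/s, rpm = 5689 → n = rpm/60 = 94.816667 rev/s
J = V / (n·D) = 53.6 / (94.816667 × 0.283) = 1.997532
regime bands: climb J<0.6184 | cruise [0.6184, 1.2367) | windmill J≥1.2367
J = 1.9975 → windmill

J = 1.9975, regime = windmill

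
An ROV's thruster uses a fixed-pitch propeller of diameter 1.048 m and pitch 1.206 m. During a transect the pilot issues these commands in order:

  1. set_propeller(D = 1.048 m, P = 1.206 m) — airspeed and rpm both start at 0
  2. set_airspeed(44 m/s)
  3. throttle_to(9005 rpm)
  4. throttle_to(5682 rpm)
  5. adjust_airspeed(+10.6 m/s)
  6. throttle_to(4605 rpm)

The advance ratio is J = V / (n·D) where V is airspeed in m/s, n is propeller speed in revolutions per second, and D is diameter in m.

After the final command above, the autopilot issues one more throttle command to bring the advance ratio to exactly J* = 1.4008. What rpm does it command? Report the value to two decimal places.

set_propeller: D = 1.048 m, P = 1.206 m (p = P/D = 1.150763); state ← (V=0, rpm=0)
set_airspeed(44): V ← 44 m/s
throttle_to(9005): rpm ← 9005
throttle_to(5682): rpm ← 5682
adjust_airspeed(+10.6): V ← 44 +10.6 = 54.6 m/s
throttle_to(4605): rpm ← 4605
final state: V = 54.6 m/s, rpm = 4605 → n = rpm/60 = 76.750000 rev/s
target J* = 1.4008; solve J* = V/(n·D) for n: n = V/(J*·D) = 54.6/(1.4008 × 1.048) = 37.192488 rev/s
rpm = 60·n = 2231.549256

rpm = 2231.55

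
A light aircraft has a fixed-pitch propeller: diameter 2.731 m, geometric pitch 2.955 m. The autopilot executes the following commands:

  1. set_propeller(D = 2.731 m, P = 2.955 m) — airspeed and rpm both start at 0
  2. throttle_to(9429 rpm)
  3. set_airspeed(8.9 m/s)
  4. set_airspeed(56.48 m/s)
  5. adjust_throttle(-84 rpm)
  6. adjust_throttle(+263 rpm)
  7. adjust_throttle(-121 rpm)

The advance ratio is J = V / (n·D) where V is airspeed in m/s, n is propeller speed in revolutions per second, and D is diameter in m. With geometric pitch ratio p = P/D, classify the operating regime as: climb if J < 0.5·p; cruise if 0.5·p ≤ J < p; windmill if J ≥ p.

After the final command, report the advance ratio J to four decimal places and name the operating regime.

J = 0.1308, regime = climb

set_propeller: D = 2.731 m, P = 2.955 m (p = P/D = 1.082021); state ← (V=0, rpm=0)
throttle_to(9429): rpm ← 9429
set_airspeed(8.9): V ← 8.9 m/s
set_airspeed(56.48): V ← 56.48 m/s
adjust_throttle(-84): rpm ← 9429 -84 = 9345
adjust_throttle(+263): rpm ← 9345 +263 = 9608
adjust_throttle(-121): rpm ← 9608 -121 = 9487
final state: V = 56.48 m/s, rpm = 9487 → n = rpm/60 = 158.116667 rev/s
J = V / (n·D) = 56.48 / (158.116667 × 2.731) = 0.130796
regime bands: climb J<0.5410 | cruise [0.5410, 1.0820) | windmill J≥1.0820
J = 0.1308 → climb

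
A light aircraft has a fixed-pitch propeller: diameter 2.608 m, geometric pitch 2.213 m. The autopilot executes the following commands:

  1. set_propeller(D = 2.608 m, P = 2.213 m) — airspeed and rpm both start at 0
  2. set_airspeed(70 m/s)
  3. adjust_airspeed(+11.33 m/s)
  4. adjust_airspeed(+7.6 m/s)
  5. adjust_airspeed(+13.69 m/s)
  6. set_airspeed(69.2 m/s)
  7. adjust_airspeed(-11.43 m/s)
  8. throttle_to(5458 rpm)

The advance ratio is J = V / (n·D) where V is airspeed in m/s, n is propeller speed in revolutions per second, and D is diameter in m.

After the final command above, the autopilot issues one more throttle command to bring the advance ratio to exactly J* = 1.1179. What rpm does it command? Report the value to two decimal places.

set_propeller: D = 2.608 m, P = 2.213 m (p = P/D = 0.848543); state ← (V=0, rpm=0)
set_airspeed(70): V ← 70 m/s
adjust_airspeed(+11.33): V ← 70 +11.33 = 81.33 m/s
adjust_airspeed(+7.6): V ← 81.33 +7.6 = 88.93 m/s
adjust_airspeed(+13.69): V ← 88.93 +13.69 = 102.62 m/s
set_airspeed(69.2): V ← 69.2 m/s
adjust_airspeed(-11.43): V ← 69.2 -11.43 = 57.77 m/s
throttle_to(5458): rpm ← 5458
final state: V = 57.77 m/s, rpm = 5458 → n = rpm/60 = 90.966667 rev/s
target J* = 1.1179; solve J* = V/(n·D) for n: n = V/(J*·D) = 57.77/(1.1179 × 2.608) = 19.814897 rev/s
rpm = 60·n = 1188.893834

rpm = 1188.89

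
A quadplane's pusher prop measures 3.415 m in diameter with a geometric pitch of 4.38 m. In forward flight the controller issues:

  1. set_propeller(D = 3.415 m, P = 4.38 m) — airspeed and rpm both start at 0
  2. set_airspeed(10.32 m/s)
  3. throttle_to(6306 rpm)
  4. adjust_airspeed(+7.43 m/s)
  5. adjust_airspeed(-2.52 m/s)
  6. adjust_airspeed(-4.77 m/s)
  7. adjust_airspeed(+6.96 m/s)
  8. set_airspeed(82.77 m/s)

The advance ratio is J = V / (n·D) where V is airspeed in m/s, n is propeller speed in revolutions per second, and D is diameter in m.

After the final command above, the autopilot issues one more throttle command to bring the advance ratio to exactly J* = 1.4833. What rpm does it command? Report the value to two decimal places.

rpm = 980.40

set_propeller: D = 3.415 m, P = 4.38 m (p = P/D = 1.282577); state ← (V=0, rpm=0)
set_airspeed(10.32): V ← 10.32 m/s
throttle_to(6306): rpm ← 6306
adjust_airspeed(+7.43): V ← 10.32 +7.43 = 17.75 m/s
adjust_airspeed(-2.52): V ← 17.75 -2.52 = 15.23 m/s
adjust_airspeed(-4.77): V ← 15.23 -4.77 = 10.46 m/s
adjust_airspeed(+6.96): V ← 10.46 +6.96 = 17.42 m/s
set_airspeed(82.77): V ← 82.77 m/s
final state: V = 82.77 m/s, rpm = 6306 → n = rpm/60 = 105.100000 rev/s
target J* = 1.4833; solve J* = V/(n·D) for n: n = V/(J*·D) = 82.77/(1.4833 × 3.415) = 16.340045 rev/s
rpm = 60·n = 980.402705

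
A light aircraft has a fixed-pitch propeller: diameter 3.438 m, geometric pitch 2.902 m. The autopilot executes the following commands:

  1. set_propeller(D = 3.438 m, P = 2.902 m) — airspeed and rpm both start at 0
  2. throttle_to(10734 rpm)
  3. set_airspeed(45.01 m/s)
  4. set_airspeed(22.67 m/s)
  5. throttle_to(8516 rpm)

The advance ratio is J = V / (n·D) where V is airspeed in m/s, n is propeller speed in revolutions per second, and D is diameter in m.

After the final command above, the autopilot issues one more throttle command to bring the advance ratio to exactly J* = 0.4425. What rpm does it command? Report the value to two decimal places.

set_propeller: D = 3.438 m, P = 2.902 m (p = P/D = 0.844095); state ← (V=0, rpm=0)
throttle_to(10734): rpm ← 10734
set_airspeed(45.01): V ← 45.01 m/s
set_airspeed(22.67): V ← 22.67 m/s
throttle_to(8516): rpm ← 8516
final state: V = 22.67 m/s, rpm = 8516 → n = rpm/60 = 141.933333 rev/s
target J* = 0.4425; solve J* = V/(n·D) for n: n = V/(J*·D) = 22.67/(0.4425 × 3.438) = 14.901582 rev/s
rpm = 60·n = 894.094911

rpm = 894.09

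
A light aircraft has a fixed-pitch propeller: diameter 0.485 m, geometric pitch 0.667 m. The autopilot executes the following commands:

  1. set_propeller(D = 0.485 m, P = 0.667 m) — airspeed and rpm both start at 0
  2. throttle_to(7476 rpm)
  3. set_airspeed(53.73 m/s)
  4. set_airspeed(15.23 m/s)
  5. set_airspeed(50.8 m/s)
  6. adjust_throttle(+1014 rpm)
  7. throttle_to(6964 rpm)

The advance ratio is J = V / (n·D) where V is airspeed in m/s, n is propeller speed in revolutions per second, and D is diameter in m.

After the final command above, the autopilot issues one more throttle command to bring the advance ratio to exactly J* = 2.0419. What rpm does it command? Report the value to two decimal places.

rpm = 3077.79

set_propeller: D = 0.485 m, P = 0.667 m (p = P/D = 1.375258); state ← (V=0, rpm=0)
throttle_to(7476): rpm ← 7476
set_airspeed(53.73): V ← 53.73 m/s
set_airspeed(15.23): V ← 15.23 m/s
set_airspeed(50.8): V ← 50.8 m/s
adjust_throttle(+1014): rpm ← 7476 +1014 = 8490
throttle_to(6964): rpm ← 6964
final state: V = 50.8 m/s, rpm = 6964 → n = rpm/60 = 116.066667 rev/s
target J* = 2.0419; solve J* = V/(n·D) for n: n = V/(J*·D) = 50.8/(2.0419 × 0.485) = 51.296473 rev/s
rpm = 60·n = 3077.788375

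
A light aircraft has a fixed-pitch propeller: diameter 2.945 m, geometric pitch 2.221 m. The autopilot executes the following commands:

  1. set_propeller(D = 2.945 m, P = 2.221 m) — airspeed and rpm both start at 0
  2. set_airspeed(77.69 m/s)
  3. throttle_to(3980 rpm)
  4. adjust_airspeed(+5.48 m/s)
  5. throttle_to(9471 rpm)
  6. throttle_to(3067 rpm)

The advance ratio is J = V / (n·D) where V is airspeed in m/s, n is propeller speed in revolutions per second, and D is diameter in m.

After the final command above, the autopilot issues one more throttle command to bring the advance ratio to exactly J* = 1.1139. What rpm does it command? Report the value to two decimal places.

rpm = 1521.20

set_propeller: D = 2.945 m, P = 2.221 m (p = P/D = 0.754160); state ← (V=0, rpm=0)
set_airspeed(77.69): V ← 77.69 m/s
throttle_to(3980): rpm ← 3980
adjust_airspeed(+5.48): V ← 77.69 +5.48 = 83.17 m/s
throttle_to(9471): rpm ← 9471
throttle_to(3067): rpm ← 3067
final state: V = 83.17 m/s, rpm = 3067 → n = rpm/60 = 51.116667 rev/s
target J* = 1.1139; solve J* = V/(n·D) for n: n = V/(J*·D) = 83.17/(1.1139 × 2.945) = 25.353341 rev/s
rpm = 60·n = 1521.200463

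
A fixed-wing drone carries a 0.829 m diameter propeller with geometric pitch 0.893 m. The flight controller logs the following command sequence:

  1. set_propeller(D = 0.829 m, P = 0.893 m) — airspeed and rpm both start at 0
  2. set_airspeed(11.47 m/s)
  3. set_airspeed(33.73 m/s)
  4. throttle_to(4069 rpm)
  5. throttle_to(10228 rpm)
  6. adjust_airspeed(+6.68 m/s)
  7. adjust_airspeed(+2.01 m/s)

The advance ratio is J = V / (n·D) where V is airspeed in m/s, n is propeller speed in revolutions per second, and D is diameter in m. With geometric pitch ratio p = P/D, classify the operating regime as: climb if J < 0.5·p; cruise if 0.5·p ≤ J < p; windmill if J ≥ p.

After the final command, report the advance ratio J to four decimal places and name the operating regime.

set_propeller: D = 0.829 m, P = 0.893 m (p = P/D = 1.077201); state ← (V=0, rpm=0)
set_airspeed(11.47): V ← 11.47 m/s
set_airspeed(33.73): V ← 33.73 m/s
throttle_to(4069): rpm ← 4069
throttle_to(10228): rpm ← 10228
adjust_airspeed(+6.68): V ← 33.73 +6.68 = 40.41 m/s
adjust_airspeed(+2.01): V ← 40.41 +2.01 = 42.42 m/s
final state: V = 42.42 m/s, rpm = 10228 → n = rpm/60 = 170.466667 rev/s
J = V / (n·D) = 42.42 / (170.466667 × 0.829) = 0.300176
regime bands: climb J<0.5386 | cruise [0.5386, 1.0772) | windmill J≥1.0772
J = 0.3002 → climb

J = 0.3002, regime = climb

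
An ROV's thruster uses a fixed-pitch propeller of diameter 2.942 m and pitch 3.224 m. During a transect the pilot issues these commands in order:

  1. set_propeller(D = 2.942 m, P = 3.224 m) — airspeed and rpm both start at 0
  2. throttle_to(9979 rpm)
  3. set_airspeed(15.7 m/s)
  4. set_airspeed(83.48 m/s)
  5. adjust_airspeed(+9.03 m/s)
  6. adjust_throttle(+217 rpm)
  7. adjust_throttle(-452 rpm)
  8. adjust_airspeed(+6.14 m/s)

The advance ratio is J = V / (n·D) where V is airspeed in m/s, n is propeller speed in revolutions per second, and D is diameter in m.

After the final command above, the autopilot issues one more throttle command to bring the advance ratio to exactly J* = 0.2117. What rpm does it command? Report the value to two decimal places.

rpm = 9503.53

set_propeller: D = 2.942 m, P = 3.224 m (p = P/D = 1.095853); state ← (V=0, rpm=0)
throttle_to(9979): rpm ← 9979
set_airspeed(15.7): V ← 15.7 m/s
set_airspeed(83.48): V ← 83.48 m/s
adjust_airspeed(+9.03): V ← 83.48 +9.03 = 92.51 m/s
adjust_throttle(+217): rpm ← 9979 +217 = 10196
adjust_throttle(-452): rpm ← 10196 -452 = 9744
adjust_airspeed(+6.14): V ← 92.51 +6.14 = 98.65 m/s
final state: V = 98.65 m/s, rpm = 9744 → n = rpm/60 = 162.400000 rev/s
target J* = 0.2117; solve J* = V/(n·D) for n: n = V/(J*·D) = 98.65/(0.2117 × 2.942) = 158.392117 rev/s
rpm = 60·n = 9503.527014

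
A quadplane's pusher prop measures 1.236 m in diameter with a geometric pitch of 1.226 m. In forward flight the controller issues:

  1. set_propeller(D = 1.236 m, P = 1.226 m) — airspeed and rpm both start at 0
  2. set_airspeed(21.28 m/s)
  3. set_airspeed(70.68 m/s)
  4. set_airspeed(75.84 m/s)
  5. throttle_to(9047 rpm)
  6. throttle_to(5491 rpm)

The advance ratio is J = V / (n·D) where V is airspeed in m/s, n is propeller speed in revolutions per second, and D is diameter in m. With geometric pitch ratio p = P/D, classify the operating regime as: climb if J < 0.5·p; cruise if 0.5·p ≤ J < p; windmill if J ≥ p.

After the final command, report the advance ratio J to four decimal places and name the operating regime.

set_propeller: D = 1.236 m, P = 1.226 m (p = P/D = 0.991909); state ← (V=0, rpm=0)
set_airspeed(21.28): V ← 21.28 m/s
set_airspeed(70.68): V ← 70.68 m/s
set_airspeed(75.84): V ← 75.84 m/s
throttle_to(9047): rpm ← 9047
throttle_to(5491): rpm ← 5491
final state: V = 75.84 m/s, rpm = 5491 → n = rpm/60 = 91.516667 rev/s
J = V / (n·D) = 75.84 / (91.516667 × 1.236) = 0.670470
regime bands: climb J<0.4960 | cruise [0.4960, 0.9919) | windmill J≥0.9919
J = 0.6705 → cruise

J = 0.6705, regime = cruise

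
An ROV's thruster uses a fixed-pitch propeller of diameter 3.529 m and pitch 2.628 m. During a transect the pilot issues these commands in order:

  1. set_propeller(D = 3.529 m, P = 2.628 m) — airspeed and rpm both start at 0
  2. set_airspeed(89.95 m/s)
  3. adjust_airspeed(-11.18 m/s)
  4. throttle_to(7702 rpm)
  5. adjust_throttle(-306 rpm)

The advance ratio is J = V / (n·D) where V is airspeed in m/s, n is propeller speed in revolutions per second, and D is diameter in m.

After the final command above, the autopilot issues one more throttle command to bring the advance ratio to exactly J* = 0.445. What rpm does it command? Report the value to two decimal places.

rpm = 3009.54

set_propeller: D = 3.529 m, P = 2.628 m (p = P/D = 0.744687); state ← (V=0, rpm=0)
set_airspeed(89.95): V ← 89.95 m/s
adjust_airspeed(-11.18): V ← 89.95 -11.18 = 78.77 m/s
throttle_to(7702): rpm ← 7702
adjust_throttle(-306): rpm ← 7702 -306 = 7396
final state: V = 78.77 m/s, rpm = 7396 → n = rpm/60 = 123.266667 rev/s
target J* = 0.445; solve J* = V/(n·D) for n: n = V/(J*·D) = 78.77/(0.445 × 3.529) = 50.159035 rev/s
rpm = 60·n = 3009.542124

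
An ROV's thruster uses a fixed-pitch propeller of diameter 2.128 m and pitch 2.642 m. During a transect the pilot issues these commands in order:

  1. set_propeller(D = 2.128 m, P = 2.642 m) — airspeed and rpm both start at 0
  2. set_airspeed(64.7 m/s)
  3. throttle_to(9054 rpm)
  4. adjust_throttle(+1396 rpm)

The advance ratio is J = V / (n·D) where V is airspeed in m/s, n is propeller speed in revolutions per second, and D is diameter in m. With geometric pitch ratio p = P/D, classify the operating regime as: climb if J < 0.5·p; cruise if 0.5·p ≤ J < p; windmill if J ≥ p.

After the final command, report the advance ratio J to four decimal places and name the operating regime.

set_propeller: D = 2.128 m, P = 2.642 m (p = P/D = 1.241541); state ← (V=0, rpm=0)
set_airspeed(64.7): V ← 64.7 m/s
throttle_to(9054): rpm ← 9054
adjust_throttle(+1396): rpm ← 9054 +1396 = 10450
final state: V = 64.7 m/s, rpm = 10450 → n = rpm/60 = 174.166667 rev/s
J = V / (n·D) = 64.7 / (174.166667 × 2.128) = 0.174569
regime bands: climb J<0.6208 | cruise [0.6208, 1.2415) | windmill J≥1.2415
J = 0.1746 → climb

J = 0.1746, regime = climb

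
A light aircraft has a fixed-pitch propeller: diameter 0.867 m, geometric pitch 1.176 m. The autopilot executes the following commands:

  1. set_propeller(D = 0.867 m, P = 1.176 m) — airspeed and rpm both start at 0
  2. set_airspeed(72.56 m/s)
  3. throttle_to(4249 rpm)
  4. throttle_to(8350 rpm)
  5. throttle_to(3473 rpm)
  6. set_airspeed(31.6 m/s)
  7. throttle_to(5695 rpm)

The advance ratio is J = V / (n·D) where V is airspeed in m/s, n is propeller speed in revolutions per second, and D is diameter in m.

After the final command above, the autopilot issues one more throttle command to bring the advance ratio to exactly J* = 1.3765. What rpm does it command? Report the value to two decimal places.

set_propeller: D = 0.867 m, P = 1.176 m (p = P/D = 1.356401); state ← (V=0, rpm=0)
set_airspeed(72.56): V ← 72.56 m/s
throttle_to(4249): rpm ← 4249
throttle_to(8350): rpm ← 8350
throttle_to(3473): rpm ← 3473
set_airspeed(31.6): V ← 31.6 m/s
throttle_to(5695): rpm ← 5695
final state: V = 31.6 m/s, rpm = 5695 → n = rpm/60 = 94.916667 rev/s
target J* = 1.3765; solve J* = V/(n·D) for n: n = V/(J*·D) = 31.6/(1.3765 × 0.867) = 26.478402 rev/s
rpm = 60·n = 1588.704113

rpm = 1588.70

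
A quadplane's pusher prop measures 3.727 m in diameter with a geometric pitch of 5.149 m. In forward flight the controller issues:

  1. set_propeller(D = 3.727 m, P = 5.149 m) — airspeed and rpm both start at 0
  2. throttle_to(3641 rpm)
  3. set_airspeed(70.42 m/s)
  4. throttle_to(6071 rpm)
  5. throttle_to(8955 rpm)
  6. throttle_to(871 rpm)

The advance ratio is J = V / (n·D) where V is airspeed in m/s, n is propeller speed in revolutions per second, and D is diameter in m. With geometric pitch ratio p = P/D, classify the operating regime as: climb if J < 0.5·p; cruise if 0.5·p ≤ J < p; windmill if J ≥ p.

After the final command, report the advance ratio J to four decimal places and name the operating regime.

J = 1.3016, regime = cruise

set_propeller: D = 3.727 m, P = 5.149 m (p = P/D = 1.381540); state ← (V=0, rpm=0)
throttle_to(3641): rpm ← 3641
set_airspeed(70.42): V ← 70.42 m/s
throttle_to(6071): rpm ← 6071
throttle_to(8955): rpm ← 8955
throttle_to(871): rpm ← 871
final state: V = 70.42 m/s, rpm = 871 → n = rpm/60 = 14.516667 rev/s
J = V / (n·D) = 70.42 / (14.516667 × 3.727) = 1.301577
regime bands: climb J<0.6908 | cruise [0.6908, 1.3815) | windmill J≥1.3815
J = 1.3016 → cruise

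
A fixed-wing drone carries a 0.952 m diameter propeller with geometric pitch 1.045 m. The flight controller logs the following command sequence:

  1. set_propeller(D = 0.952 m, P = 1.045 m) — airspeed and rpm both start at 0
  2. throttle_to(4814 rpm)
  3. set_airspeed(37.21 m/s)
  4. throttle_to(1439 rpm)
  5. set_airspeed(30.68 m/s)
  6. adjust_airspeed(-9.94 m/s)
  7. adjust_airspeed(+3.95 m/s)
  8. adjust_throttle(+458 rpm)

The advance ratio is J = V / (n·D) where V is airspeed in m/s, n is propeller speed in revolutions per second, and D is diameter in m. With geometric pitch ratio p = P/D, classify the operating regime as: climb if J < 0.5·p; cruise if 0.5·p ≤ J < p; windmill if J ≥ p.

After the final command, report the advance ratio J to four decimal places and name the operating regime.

set_propeller: D = 0.952 m, P = 1.045 m (p = P/D = 1.097689); state ← (V=0, rpm=0)
throttle_to(4814): rpm ← 4814
set_airspeed(37.21): V ← 37.21 m/s
throttle_to(1439): rpm ← 1439
set_airspeed(30.68): V ← 30.68 m/s
adjust_airspeed(-9.94): V ← 30.68 -9.94 = 20.74 m/s
adjust_airspeed(+3.95): V ← 20.74 +3.95 = 24.69 m/s
adjust_throttle(+458): rpm ← 1439 +458 = 1897
final state: V = 24.69 m/s, rpm = 1897 → n = rpm/60 = 31.616667 rev/s
J = V / (n·D) = 24.69 / (31.616667 × 0.952) = 0.820291
regime bands: climb J<0.5488 | cruise [0.5488, 1.0977) | windmill J≥1.0977
J = 0.8203 → cruise

J = 0.8203, regime = cruise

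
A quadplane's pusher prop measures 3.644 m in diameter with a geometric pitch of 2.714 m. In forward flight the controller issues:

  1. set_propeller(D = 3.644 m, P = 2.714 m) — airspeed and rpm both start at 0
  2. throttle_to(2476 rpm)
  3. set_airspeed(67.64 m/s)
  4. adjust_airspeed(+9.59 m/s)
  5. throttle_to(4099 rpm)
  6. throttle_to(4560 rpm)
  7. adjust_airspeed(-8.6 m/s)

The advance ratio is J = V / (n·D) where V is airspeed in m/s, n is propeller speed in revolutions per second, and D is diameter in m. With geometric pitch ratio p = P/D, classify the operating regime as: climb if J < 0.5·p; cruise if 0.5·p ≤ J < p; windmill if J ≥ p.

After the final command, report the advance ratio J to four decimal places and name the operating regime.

J = 0.2478, regime = climb

set_propeller: D = 3.644 m, P = 2.714 m (p = P/D = 0.744786); state ← (V=0, rpm=0)
throttle_to(2476): rpm ← 2476
set_airspeed(67.64): V ← 67.64 m/s
adjust_airspeed(+9.59): V ← 67.64 +9.59 = 77.23 m/s
throttle_to(4099): rpm ← 4099
throttle_to(4560): rpm ← 4560
adjust_airspeed(-8.6): V ← 77.23 -8.6 = 68.63 m/s
final state: V = 68.63 m/s, rpm = 4560 → n = rpm/60 = 76.000000 rev/s
J = V / (n·D) = 68.63 / (76.000000 × 3.644) = 0.247812
regime bands: climb J<0.3724 | cruise [0.3724, 0.7448) | windmill J≥0.7448
J = 0.2478 → climb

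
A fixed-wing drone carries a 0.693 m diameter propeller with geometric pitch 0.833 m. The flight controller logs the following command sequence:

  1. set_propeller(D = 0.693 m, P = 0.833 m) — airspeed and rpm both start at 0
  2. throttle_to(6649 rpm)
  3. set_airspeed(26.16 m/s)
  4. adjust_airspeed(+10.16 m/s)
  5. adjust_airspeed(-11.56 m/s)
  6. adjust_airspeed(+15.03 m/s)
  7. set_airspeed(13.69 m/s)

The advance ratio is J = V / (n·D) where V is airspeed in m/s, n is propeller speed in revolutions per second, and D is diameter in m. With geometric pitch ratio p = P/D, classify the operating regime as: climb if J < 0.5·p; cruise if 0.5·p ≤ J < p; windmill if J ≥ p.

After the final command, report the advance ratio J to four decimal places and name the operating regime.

set_propeller: D = 0.693 m, P = 0.833 m (p = P/D = 1.202020); state ← (V=0, rpm=0)
throttle_to(6649): rpm ← 6649
set_airspeed(26.16): V ← 26.16 m/s
adjust_airspeed(+10.16): V ← 26.16 +10.16 = 36.32 m/s
adjust_airspeed(-11.56): V ← 36.32 -11.56 = 24.76 m/s
adjust_airspeed(+15.03): V ← 24.76 +15.03 = 39.79 m/s
set_airspeed(13.69): V ← 13.69 m/s
final state: V = 13.69 m/s, rpm = 6649 → n = rpm/60 = 110.816667 rev/s
J = V / (n·D) = 13.69 / (110.816667 × 0.693) = 0.178265
regime bands: climb J<0.6010 | cruise [0.6010, 1.2020) | windmill J≥1.2020
J = 0.1783 → climb

J = 0.1783, regime = climb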